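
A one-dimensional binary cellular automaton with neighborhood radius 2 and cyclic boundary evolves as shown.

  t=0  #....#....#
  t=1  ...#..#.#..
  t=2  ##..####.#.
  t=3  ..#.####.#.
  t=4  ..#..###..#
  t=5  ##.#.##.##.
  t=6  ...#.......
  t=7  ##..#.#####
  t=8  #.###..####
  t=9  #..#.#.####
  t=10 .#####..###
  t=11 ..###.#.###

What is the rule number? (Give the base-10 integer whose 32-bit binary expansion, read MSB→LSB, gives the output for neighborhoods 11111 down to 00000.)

3794061219

  [31] ##### => #  t=7,i=8
  [30] ####. => #  t=2,i=6
  [29] ###.# => #  t=2,i=7
  [28] ###.. => .  t=4,i=7
  [27] ##.## => .  t=5,i=7
  [26] ##.#. => .  t=2,i=8
  [25] ##..# => #  t=2,i=2
  [24] ##... => .  t=0,i=1
  [23] #.### => .  t=3,i=4
  [22] #.##. => .  t=2,i=0
  [21] #.#.# => #  t=2,i=9
  [20] #.#.. => .  t=1,i=8
  [19] #..## => .  t=2,i=3
  [18] #..#. => #  t=1,i=5
  [17] #...# => .  t=3,i=0
  [16] #.... => .  t=0,i=2
  [15] .#### => #  t=2,i=5
  [14] .###. => #  t=4,i=6
  [13] .##.# => .  t=5,i=1
  [12] .##.. => .  t=0,i=0
  [11] .#.## => .  t=2,i=10
  [10] .#.#. => #  t=1,i=7
  [9] .#..# => #  t=1,i=4
  [8] .#... => #  t=0,i=6
  [7] ..### => #  t=2,i=4
  [6] ..##. => .  t=0,i=10
  [5] ..#.# => #  t=1,i=6
  [4] ..#.. => .  t=0,i=5
  [3] ...## => .  t=0,i=9
  [2] ...#. => .  t=0,i=4
  [1] ....# => #  t=0,i=3
  [0] ..... => #  t=1,i=0
  bits 11100010001001001100011110100011 = 3794061219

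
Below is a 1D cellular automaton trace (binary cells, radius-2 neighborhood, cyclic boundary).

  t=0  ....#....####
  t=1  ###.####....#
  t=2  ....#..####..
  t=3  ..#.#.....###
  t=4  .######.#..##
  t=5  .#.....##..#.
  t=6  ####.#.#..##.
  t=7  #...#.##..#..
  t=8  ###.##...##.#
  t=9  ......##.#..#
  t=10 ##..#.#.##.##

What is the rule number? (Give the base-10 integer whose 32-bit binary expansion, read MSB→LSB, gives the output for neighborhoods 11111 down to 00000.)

362237298

  [31] ##### => .  t=4,i=3
  [30] ####. => .  t=0,i=11
  [29] ###.# => .  t=1,i=2
  [28] ###.. => #  t=0,i=12
  [27] ##.## => .  t=1,i=3
  [26] ##.#. => #  t=4,i=7
  [25] ##..# => .  t=3,i=0
  [24] ##... => #  t=0,i=0
  [23] #.### => #  t=1,i=4
  [22] #.##. => .  t=7,i=6
  [21] #.#.# => .  t=6,i=5
  [20] #.#.. => #  t=3,i=4
  [19] #..## => .  t=2,i=6
  [18] #..#. => #  t=3,i=1
  [17] #...# => #  t=7,i=2
  [16] #.... => #  t=0,i=1
  [15] .#### => .  t=0,i=10
  [14] .###. => #  t=3,i=11
  [13] .##.# => .  t=4,i=12
  [12] .##.. => .  t=5,i=8
  [11] .#.## => #  t=7,i=5
  [10] .#.#. => #  t=3,i=3
  [9] .#..# => .  t=2,i=5
  [8] .#... => #  t=0,i=5
  [7] ..### => .  t=0,i=9
  [6] ..##. => #  t=4,i=11
  [5] ..#.# => #  t=3,i=2
  [4] ..#.. => #  t=0,i=4
  [3] ...## => .  t=0,i=8
  [2] ...#. => .  t=0,i=3
  [1] ....# => #  t=0,i=2
  [0] ..... => .  t=2,i=0
  bits 00010101100101110100110101110010 = 362237298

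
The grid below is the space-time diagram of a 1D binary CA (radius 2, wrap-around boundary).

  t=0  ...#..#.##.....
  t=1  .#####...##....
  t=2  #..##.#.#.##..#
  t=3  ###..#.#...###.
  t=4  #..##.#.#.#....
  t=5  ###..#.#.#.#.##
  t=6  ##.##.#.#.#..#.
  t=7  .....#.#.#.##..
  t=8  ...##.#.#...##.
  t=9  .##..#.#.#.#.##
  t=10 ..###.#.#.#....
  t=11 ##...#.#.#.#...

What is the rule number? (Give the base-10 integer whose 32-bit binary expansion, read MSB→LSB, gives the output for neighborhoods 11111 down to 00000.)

3347846942

  #####|#  b31=1 t=1,i=3
  ####.|#  b30=1 t=1,i=4
  ###.#|.  b29=0 t=3,i=13
  ###..|.  b28=0 t=1,i=5
  ##.##|.  b27=0 t=3,i=14
  ##.#.|#  b26=1 t=2,i=5
  ##..#|#  b25=1 t=2,i=1
  ##...|#  b24=1 t=0,i=10
  #.###|#  b23=1 t=3,i=0
  #.##.|.  b22=0 t=0,i=8
  #.#.#|.  b21=0 t=2,i=6
  #.#..|.  b20=0 t=3,i=7
  #..##|#  b19=1 t=2,i=2
  #..#.|#  b18=1 t=0,i=5
  #...#|.  b17=0 t=1,i=7
  #....|.  b16=0 t=0,i=11
  .####|.  b15=0 t=1,i=2
  .###.|.  b14=0 t=3,i=1
  .##.#|.  b13=0 t=2,i=4
  .##..|#  b12=1 t=0,i=9
  .#.##|.  b11=0 t=0,i=7
  .#.#.|#  b10=1 t=2,i=7
  .#..#|#  b9=1 t=0,i=4
  .#...|#  b8=1 t=3,i=8
  ..###|.  b7=0 t=1,i=1
  ..##.|.  b6=0 t=1,i=9
  ..#.#|.  b5=0 t=0,i=6
  ..#..|#  b4=1 t=0,i=3
  ...##|#  b3=1 t=1,i=0
  ...#.|#  b2=1 t=0,i=2
  ....#|#  b1=1 t=0,i=1
  .....|.  b0=0 t=0,i=0
  bits 11000111100011000001011100011110 = 3347846942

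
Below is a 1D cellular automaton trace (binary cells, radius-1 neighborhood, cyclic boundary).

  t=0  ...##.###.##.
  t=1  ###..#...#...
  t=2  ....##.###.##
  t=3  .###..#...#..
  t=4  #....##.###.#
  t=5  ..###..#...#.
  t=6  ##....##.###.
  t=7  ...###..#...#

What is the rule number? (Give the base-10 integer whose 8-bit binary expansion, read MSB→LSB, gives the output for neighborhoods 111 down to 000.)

39

  ### -> .   bit 7 = 0  t=0,i=7
  ##. -> .   bit 6 = 0  t=0,i=4
  #.# -> #   bit 5 = 1  t=0,i=5
  #.. -> .   bit 4 = 0  t=0,i=12
  .## -> .   bit 3 = 0  t=0,i=3
  .#. -> #   bit 2 = 1  t=1,i=5
  ..# -> #   bit 1 = 1  t=0,i=2
  ... -> #   bit 0 = 1  t=0,i=0
  bits 00100111 = 39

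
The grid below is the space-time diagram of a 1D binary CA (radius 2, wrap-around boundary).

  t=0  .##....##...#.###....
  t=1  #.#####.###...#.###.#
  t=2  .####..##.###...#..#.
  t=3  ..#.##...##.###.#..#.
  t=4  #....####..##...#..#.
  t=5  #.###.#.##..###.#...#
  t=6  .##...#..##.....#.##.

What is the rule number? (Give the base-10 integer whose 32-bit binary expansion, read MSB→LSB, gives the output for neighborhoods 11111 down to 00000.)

  [31] ##### => #  t=1,i=4
  [30] ####. => .  t=1,i=5
  [29] ###.# => .  t=1,i=6
  [28] ###.. => #  t=0,i=16
  [27] ##.## => #  t=1,i=1
  [26] ##.#. => .  t=3,i=15
  [25] ##..# => #  t=2,i=5
  [24] ##... => #  t=0,i=3
  [23] #.### => #  t=0,i=14
  [22] #.##. => .  t=1,i=20
  [21] #.#.# => #  t=5,i=6
  [20] #.#.. => #  t=3,i=16
  [19] #..## => .  t=2,i=0
  [18] #..#. => .  t=2,i=18
  [17] #...# => #  t=0,i=10
  [16] #.... => #  t=0,i=4
  [15] .#### => #  t=1,i=3
  [14] .###. => .  t=0,i=15
  [13] .##.# => .  t=1,i=0
  [12] .##.. => #  t=0,i=2
  [11] .#.## => .  t=0,i=13
  [10] .#.#. => #  t=4,i=20
  [9] .#..# => .  t=2,i=17
  [8] .#... => .  t=3,i=20
  [7] ..### => .  t=2,i=1
  [6] ..##. => .  t=0,i=1
  [5] ..#.# => .  t=0,i=12
  [4] ..#.. => #  t=2,i=16
  [3] ...## => #  t=0,i=0
  [2] ...#. => .  t=0,i=11
  [1] ....# => #  t=0,i=5
  [0] ..... => .  t=0,i=19
  bits 10011011101100111001010000011010 = 2612237338

2612237338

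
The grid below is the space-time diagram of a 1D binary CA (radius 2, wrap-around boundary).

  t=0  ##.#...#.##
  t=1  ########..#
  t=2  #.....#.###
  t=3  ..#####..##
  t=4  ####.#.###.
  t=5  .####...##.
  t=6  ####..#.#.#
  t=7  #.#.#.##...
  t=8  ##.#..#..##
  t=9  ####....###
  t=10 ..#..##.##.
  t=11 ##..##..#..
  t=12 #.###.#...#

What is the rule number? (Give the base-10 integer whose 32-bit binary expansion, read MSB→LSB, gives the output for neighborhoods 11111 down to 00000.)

  [31] ##### => .  t=1,i=1
  [30] ####. => #  t=0,i=0
  [29] ###.# => #  t=0,i=1
  [28] ###.. => .  t=1,i=7
  [27] ##.## => .  t=4,i=10
  [26] ##.#. => #  t=0,i=2
  [25] ##..# => #  t=1,i=8
  [24] ##... => .  t=2,i=1
  [23] #.### => .  t=0,i=9
  [22] #.##. => #  t=7,i=6
  [21] #.#.# => .  t=4,i=5
  [20] #.#.. => #  t=0,i=3
  [19] #..## => #  t=1,i=9
  [18] #..#. => .  t=6,i=5
  [17] #...# => #  t=0,i=5
  [16] #.... => #  t=2,i=2
  [15] .#### => #  t=0,i=10
  [14] .###. => #  t=4,i=8
  [13] .##.# => .  t=10,i=6
  [12] .##.. => .  t=3,i=10
  [11] .#.## => .  t=0,i=8
  [10] .#.#. => #  t=6,i=7
  [9] .#..# => .  t=8,i=4
  [8] .#... => #  t=0,i=4
  [7] ..### => #  t=1,i=10
  [6] ..##. => #  t=3,i=9
  [5] ..#.# => #  t=0,i=7
  [4] ..#.. => .  t=8,i=6
  [3] ...## => .  t=5,i=7
  [2] ...#. => #  t=0,i=6
  [1] ....# => #  t=2,i=4
  [0] ..... => #  t=2,i=3
  bits 01100110010110111100010111100111 = 1717290471

1717290471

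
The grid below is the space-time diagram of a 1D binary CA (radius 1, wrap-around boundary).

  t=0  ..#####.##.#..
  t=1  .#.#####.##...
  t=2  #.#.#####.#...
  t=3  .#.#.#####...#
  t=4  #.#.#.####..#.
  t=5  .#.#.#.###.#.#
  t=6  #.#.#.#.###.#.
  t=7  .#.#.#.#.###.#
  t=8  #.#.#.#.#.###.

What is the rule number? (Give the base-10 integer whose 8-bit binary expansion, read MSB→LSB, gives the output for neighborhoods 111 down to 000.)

226

  ###|#  b7=1 t=0,i=3
  ##.|#  b6=1 t=0,i=6
  #.#|#  b5=1 t=0,i=7
  #..|.  b4=0 t=0,i=12
  .##|.  b3=0 t=0,i=2
  .#.|.  b2=0 t=0,i=11
  ..#|#  b1=1 t=0,i=1
  ...|.  b0=0 t=0,i=0
  bits 11100010 = 226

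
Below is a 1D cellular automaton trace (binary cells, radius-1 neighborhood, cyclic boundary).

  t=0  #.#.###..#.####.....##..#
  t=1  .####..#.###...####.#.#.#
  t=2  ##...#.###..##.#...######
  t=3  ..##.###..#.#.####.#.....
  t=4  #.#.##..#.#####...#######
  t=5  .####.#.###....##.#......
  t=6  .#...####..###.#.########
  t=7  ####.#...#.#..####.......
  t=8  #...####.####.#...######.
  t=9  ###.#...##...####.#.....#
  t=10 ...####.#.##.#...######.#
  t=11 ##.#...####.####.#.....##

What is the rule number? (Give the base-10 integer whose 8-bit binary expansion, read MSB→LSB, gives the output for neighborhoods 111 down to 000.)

61

  [7] ### => .  t=0,i=5
  [6] ##. => .  t=0,i=0
  [5] #.# => #  t=0,i=1
  [4] #.. => #  t=0,i=7
  [3] .## => #  t=0,i=4
  [2] .#. => #  t=0,i=2
  [1] ..# => .  t=0,i=8
  [0] ... => #  t=0,i=16
  bits 00111101 = 61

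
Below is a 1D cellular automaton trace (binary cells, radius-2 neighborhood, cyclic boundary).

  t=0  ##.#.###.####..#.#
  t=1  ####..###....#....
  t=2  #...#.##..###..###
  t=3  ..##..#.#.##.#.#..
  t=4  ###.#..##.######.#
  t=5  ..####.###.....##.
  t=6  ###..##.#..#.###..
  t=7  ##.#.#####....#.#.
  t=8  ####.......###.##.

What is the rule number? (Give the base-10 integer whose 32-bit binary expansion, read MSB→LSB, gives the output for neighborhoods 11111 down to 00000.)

  #####|.  b31=0 t=4,i=12
  ####.|.  b30=0 t=0,i=11
  ###.#|#  b29=1 t=0,i=1
  ###..|.  b28=0 t=0,i=12
  ##.##|#  b27=1 t=0,i=8
  ##.#.|#  b26=1 t=0,i=2
  ##..#|#  b25=1 t=0,i=13
  ##...|.  b24=0 t=1,i=9
  #.###|.  b23=0 t=0,i=5
  #.##.|#  b22=1 t=2,i=6
  #.#.#|#  b21=1 t=0,i=3
  #.#..|#  b20=1 t=3,i=15
  #..##|.  b19=0 t=1,i=5
  #..#.|.  b18=0 t=0,i=14
  #...#|#  b17=1 t=2,i=2
  #....|#  b16=1 t=1,i=10
  .####|.  b15=0 t=0,i=10
  .###.|#  b14=1 t=0,i=0
  .##.#|#  b13=1 t=3,i=11
  .##..|.  b12=0 t=2,i=7
  .#.##|.  b11=0 t=0,i=4
  .#.#.|#  b10=1 t=3,i=7
  .#..#|#  b9=1 t=4,i=5
  .#...|.  b8=0 t=1,i=14
  ..###|#  b7=1 t=1,i=0
  ..##.|#  b6=1 t=3,i=2
  ..#.#|.  b5=0 t=0,i=15
  ..#..|.  b4=0 t=1,i=13
  ...##|#  b3=1 t=1,i=17
  ...#.|#  b2=1 t=1,i=12
  ....#|#  b1=1 t=1,i=11
  .....|.  b0=0 t=5,i=12
  bits 00101110011100110110011011001110 = 779314894

779314894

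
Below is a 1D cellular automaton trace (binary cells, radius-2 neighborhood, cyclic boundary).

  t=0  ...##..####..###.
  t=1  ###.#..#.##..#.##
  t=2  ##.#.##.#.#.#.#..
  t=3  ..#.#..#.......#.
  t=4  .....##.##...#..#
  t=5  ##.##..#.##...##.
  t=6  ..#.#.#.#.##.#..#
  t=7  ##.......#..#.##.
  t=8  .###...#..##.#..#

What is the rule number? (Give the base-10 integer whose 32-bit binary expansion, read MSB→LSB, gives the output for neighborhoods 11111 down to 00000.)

  [31] ##### => #  t=1,i=0
  [30] ####. => #  t=0,i=9
  [29] ###.# => .  t=1,i=2
  [28] ###.. => #  t=0,i=10
  [27] ##.## => #  t=4,i=7
  [26] ##.#. => #  t=1,i=3
  [25] ##..# => .  t=0,i=5
  [24] ##... => #  t=0,i=16
  [23] #.### => .  t=1,i=15
  [22] #.##. => .  t=1,i=9
  [21] #.#.# => .  t=2,i=3
  [20] #.#.. => .  t=1,i=4
  [19] #..## => .  t=0,i=6
  [18] #..#. => #  t=1,i=6
  [17] #...# => .  t=3,i=0
  [16] #.... => #  t=0,i=0
  [15] .#### => .  t=0,i=8
  [14] .###. => .  t=0,i=14
  [13] .##.# => .  t=2,i=1
  [12] .##.. => #  t=0,i=4
  [11] .#.## => #  t=1,i=8
  [10] .#.#. => .  t=2,i=9
  [9] .#..# => #  t=1,i=5
  [8] .#... => #  t=3,i=8
  [7] ..### => #  t=0,i=7
  [6] ..##. => .  t=0,i=3
  [5] ..#.# => .  t=1,i=7
  [4] ..#.. => .  t=3,i=7
  [3] ...## => #  t=0,i=2
  [2] ...#. => .  t=3,i=1
  [1] ....# => #  t=0,i=1
  [0] ..... => .  t=3,i=10
  bits 11011101000001010001101110001010 = 3708099466

3708099466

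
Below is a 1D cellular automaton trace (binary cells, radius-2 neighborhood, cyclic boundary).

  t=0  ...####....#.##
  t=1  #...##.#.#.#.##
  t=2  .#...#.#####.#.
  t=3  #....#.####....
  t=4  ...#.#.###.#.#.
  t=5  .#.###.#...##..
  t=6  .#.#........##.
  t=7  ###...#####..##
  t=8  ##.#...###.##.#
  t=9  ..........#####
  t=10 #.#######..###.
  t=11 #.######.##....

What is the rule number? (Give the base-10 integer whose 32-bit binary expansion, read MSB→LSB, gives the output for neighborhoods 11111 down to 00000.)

3421287459

  [31] ##### => #  t=2,i=9
  [30] ####. => #  t=0,i=5
  [29] ###.# => .  t=2,i=11
  [28] ###.. => .  t=0,i=6
  [27] ##.## => #  t=8,i=10
  [26] ##.#. => .  t=1,i=6
  [25] ##..# => #  t=6,i=14
  [24] ##... => #  t=0,i=0
  [23] #.### => #  t=1,i=13
  [22] #.##. => #  t=0,i=13
  [21] #.#.# => #  t=1,i=7
  [20] #.#.. => .  t=2,i=13
  [19] #..## => #  t=7,i=12
  [18] #..#. => #  t=2,i=0
  [17] #...# => .  t=0,i=1
  [16] #.... => .  t=0,i=8
  [15] .#### => #  t=0,i=4
  [14] .###. => .  t=1,i=14
  [13] .##.# => #  t=1,i=5
  [12] .##.. => #  t=0,i=14
  [11] .#.## => .  t=0,i=12
  [10] .#.#. => #  t=1,i=8
  [9] .#..# => .  t=2,i=14
  [8] .#... => .  t=2,i=2
  [7] ..### => .  t=0,i=3
  [6] ..##. => .  t=1,i=4
  [5] ..#.# => #  t=0,i=11
  [4] ..#.. => .  t=2,i=1
  [3] ...## => .  t=0,i=2
  [2] ...#. => .  t=0,i=10
  [1] ....# => #  t=0,i=9
  [0] ..... => #  t=6,i=6
  bits 11001011111011001011010000100011 = 3421287459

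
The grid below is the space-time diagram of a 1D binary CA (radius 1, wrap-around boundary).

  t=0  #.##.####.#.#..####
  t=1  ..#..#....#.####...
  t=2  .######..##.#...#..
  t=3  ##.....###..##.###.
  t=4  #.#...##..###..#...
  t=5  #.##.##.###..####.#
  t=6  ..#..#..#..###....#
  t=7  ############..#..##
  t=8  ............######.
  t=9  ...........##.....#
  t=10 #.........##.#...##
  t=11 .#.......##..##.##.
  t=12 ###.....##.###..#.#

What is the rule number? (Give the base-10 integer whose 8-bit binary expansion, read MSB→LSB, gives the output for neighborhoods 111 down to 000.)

30

  ###|.  b7=0 t=0,i=6
  ##.|.  b6=0 t=0,i=0
  #.#|.  b5=0 t=0,i=1
  #..|#  b4=1 t=0,i=13
  .##|#  b3=1 t=0,i=2
  .#.|#  b2=1 t=0,i=10
  ..#|#  b1=1 t=0,i=14
  ...|.  b0=0 t=1,i=0
  bits 00011110 = 30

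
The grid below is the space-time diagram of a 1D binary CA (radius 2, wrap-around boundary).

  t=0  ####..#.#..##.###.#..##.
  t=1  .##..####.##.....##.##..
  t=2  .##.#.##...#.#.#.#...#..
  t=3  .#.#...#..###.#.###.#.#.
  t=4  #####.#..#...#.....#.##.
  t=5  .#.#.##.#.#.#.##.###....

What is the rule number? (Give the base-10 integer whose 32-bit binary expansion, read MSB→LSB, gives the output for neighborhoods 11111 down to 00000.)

1142789478

  nb #####: next=.  (t=4,i=2, bit31=0)
  nb ####.: next=#  (t=0,i=2, bit30=1)
  nb ###.#: next=.  (t=0,i=16, bit29=0)
  nb ###..: next=.  (t=0,i=3, bit28=0)
  nb ##.##: next=.  (t=0,i=13, bit27=0)
  nb ##.#.: next=#  (t=0,i=17, bit26=1)
  nb ##..#: next=.  (t=0,i=4, bit25=0)
  nb ##...: next=.  (t=1,i=12, bit24=0)
  nb #.###: next=.  (t=0,i=0, bit23=0)
  nb #.##.: next=.  (t=1,i=10, bit22=0)
  nb #.#.#: next=.  (t=2,i=4, bit21=0)
  nb #.#..: next=#  (t=0,i=8, bit20=1)
  nb #..##: next=#  (t=0,i=10, bit19=1)
  nb #..#.: next=#  (t=0,i=5, bit18=1)
  nb #...#: next=.  (t=1,i=23, bit17=0)
  nb #....: next=#  (t=1,i=13, bit16=1)
  nb .####: next=#  (t=0,i=1, bit15=1)
  nb .###.: next=.  (t=0,i=15, bit14=0)
  nb .##.#: next=.  (t=0,i=12, bit13=0)
  nb .##..: next=#  (t=1,i=2, bit12=1)
  nb .#.##: next=.  (t=2,i=5, bit11=0)
  nb .#.#.: next=#  (t=0,i=7, bit10=1)
  nb .#..#: next=.  (t=0,i=9, bit9=0)
  nb .#...: next=#  (t=2,i=18, bit8=1)
  nb ..###: next=.  (t=1,i=5, bit7=0)
  nb ..##.: next=#  (t=0,i=11, bit6=1)
  nb ..#.#: next=#  (t=0,i=6, bit5=1)
  nb ..#..: next=.  (t=2,i=21, bit4=0)
  nb ...##: next=.  (t=1,i=0, bit3=0)
  nb ...#.: next=#  (t=2,i=10, bit2=1)
  nb ....#: next=#  (t=1,i=15, bit1=1)
  nb .....: next=.  (t=1,i=14, bit0=0)
  bits 01000100000111011001010101100110 = 1142789478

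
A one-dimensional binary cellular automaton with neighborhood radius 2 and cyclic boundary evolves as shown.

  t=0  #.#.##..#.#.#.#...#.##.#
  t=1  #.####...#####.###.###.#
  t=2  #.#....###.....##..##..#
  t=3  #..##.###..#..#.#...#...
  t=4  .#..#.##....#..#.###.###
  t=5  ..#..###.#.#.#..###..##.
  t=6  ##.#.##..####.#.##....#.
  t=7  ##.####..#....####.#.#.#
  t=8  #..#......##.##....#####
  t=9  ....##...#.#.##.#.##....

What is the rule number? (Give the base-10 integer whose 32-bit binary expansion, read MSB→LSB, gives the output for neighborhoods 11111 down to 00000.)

14909324

  ##### -> .   bit 31 = 0  t=1,i=11
  ####. -> .   bit 30 = 0  t=1,i=4
  ###.# -> .   bit 29 = 0  t=1,i=13
  ###.. -> .   bit 28 = 0  t=1,i=5
  ##.## -> .   bit 27 = 0  t=0,i=22
  ##.#. -> .   bit 26 = 0  t=0,i=1
  ##..# -> .   bit 25 = 0  t=0,i=6
  ##... -> .   bit 24 = 0  t=1,i=6
  #.### -> #   bit 23 = 1  t=1,i=2
  #.##. -> #   bit 22 = 1  t=0,i=4
  #.#.# -> #   bit 21 = 1  t=0,i=2
  #.#.. -> .   bit 20 = 0  t=0,i=14
  #..## -> .   bit 19 = 0  t=2,i=18
  #..#. -> .   bit 18 = 0  t=0,i=7
  #...# -> #   bit 17 = 1  t=0,i=16
  #.... -> #   bit 16 = 1  t=2,i=4
  .#### -> .   bit 15 = 0  t=1,i=3
  .###. -> #   bit 14 = 1  t=1,i=16
  .##.# -> #   bit 13 = 1  t=0,i=0
  .##.. -> #   bit 12 = 1  t=0,i=5
  .#.## -> #   bit 11 = 1  t=0,i=3
  .#.#. -> #   bit 10 = 1  t=0,i=9
  .#..# -> #   bit 9 = 1  t=3,i=1
  .#... -> #   bit 8 = 1  t=0,i=15
  ..### -> #   bit 7 = 1  t=1,i=9
  ..##. -> .   bit 6 = 0  t=2,i=15
  ..#.# -> .   bit 5 = 0  t=0,i=8
  ..#.. -> .   bit 4 = 0  t=3,i=0
  ...## -> #   bit 3 = 1  t=1,i=8
  ...#. -> #   bit 2 = 1  t=0,i=17
  ....# -> .   bit 1 = 0  t=2,i=5
  ..... -> .   bit 0 = 0  t=2,i=12
  bits 00000000111000110111111110001100 = 14909324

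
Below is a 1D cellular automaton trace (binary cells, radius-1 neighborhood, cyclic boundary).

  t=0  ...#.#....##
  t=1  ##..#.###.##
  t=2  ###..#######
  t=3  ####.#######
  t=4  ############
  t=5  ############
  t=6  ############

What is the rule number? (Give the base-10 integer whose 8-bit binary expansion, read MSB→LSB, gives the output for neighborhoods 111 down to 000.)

  ### -> #   bit 7 = 1  t=1,i=0
  ##. -> #   bit 6 = 1  t=0,i=11
  #.# -> #   bit 5 = 1  t=0,i=4
  #.. -> #   bit 4 = 1  t=0,i=0
  .## -> #   bit 3 = 1  t=0,i=10
  .#. -> .   bit 2 = 0  t=0,i=3
  ..# -> .   bit 1 = 0  t=0,i=2
  ... -> #   bit 0 = 1  t=0,i=1
  bits 11111001 = 249

249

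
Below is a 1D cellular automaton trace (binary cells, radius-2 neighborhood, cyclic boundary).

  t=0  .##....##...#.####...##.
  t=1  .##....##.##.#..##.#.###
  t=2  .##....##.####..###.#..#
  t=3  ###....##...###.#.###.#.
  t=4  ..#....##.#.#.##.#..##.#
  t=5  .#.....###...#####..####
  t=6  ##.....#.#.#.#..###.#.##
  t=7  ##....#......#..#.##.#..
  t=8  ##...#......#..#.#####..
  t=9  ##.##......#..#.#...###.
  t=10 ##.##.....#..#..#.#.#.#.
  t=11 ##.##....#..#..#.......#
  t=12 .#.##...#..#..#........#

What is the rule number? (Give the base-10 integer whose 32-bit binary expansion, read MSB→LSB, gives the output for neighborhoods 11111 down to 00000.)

1985362116

  ##### -> .   bit 31 = 0  t=5,i=15
  ####. -> #   bit 30 = 1  t=0,i=16
  ###.# -> #   bit 29 = 1  t=1,i=23
  ###.. -> #   bit 28 = 1  t=0,i=17
  ##.## -> .   bit 27 = 0  t=1,i=0
  ##.#. -> #   bit 26 = 1  t=1,i=12
  ##..# -> #   bit 25 = 1  t=0,i=23
  ##... -> .   bit 24 = 0  t=0,i=3
  #.### -> .   bit 23 = 0  t=0,i=14
  #.##. -> #   bit 22 = 1  t=1,i=1
  #.#.# -> .   bit 21 = 0  t=1,i=19
  #.#.. -> #   bit 20 = 1  t=1,i=13
  #..## -> .   bit 19 = 0  t=0,i=0
  #..#. -> #   bit 18 = 1  t=2,i=22
  #...# -> #   bit 17 = 1  t=0,i=10
  #.... -> .   bit 16 = 0  t=0,i=4
  .#### -> .   bit 15 = 0  t=0,i=15
  .###. -> .   bit 14 = 0  t=1,i=22
  .##.# -> #   bit 13 = 1  t=1,i=8
  .##.. -> #   bit 12 = 1  t=0,i=2
  .#.## -> #   bit 11 = 1  t=0,i=13
  .#.#. -> .   bit 10 = 0  t=4,i=11
  .#..# -> .   bit 9 = 0  t=1,i=14
  .#... -> .   bit 8 = 0  t=4,i=3
  ..### -> #   bit 7 = 1  t=2,i=16
  ..##. -> #   bit 6 = 1  t=0,i=1
  ..#.# -> .   bit 5 = 0  t=0,i=12
  ..#.. -> .   bit 4 = 0  t=4,i=2
  ...## -> .   bit 3 = 0  t=0,i=6
  ...#. -> #   bit 2 = 1  t=0,i=11
  ....# -> .   bit 1 = 0  t=0,i=5
  ..... -> .   bit 0 = 0  t=5,i=4
  bits 01110110010101100011100011000100 = 1985362116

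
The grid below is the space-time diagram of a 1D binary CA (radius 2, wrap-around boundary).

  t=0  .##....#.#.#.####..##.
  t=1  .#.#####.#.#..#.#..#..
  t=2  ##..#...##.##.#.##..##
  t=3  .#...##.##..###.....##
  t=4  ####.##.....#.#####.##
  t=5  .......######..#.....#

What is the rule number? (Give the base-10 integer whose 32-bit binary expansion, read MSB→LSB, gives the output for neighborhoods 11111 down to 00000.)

  nb #####: next=.  (t=1,i=5, bit31=0)
  nb ####.: next=.  (t=0,i=15, bit30=0)
  nb ###.#: next=.  (t=1,i=7, bit29=0)
  nb ###..: next=#  (t=0,i=16, bit28=1)
  nb ##.##: next=.  (t=2,i=10, bit27=0)
  nb ##.#.: next=#  (t=1,i=8, bit26=1)
  nb ##..#: next=.  (t=0,i=17, bit25=0)
  nb ##...: next=#  (t=0,i=3, bit24=1)
  nb #.###: next=.  (t=0,i=13, bit23=0)
  nb #.##.: next=.  (t=2,i=11, bit22=0)
  nb #.#.#: next=#  (t=0,i=9, bit21=1)
  nb #.#..: next=#  (t=1,i=11, bit20=1)
  nb #..##: next=.  (t=0,i=0, bit19=0)
  nb #..#.: next=.  (t=1,i=13, bit18=0)
  nb #...#: next=#  (t=1,i=21, bit17=1)
  nb #....: next=#  (t=0,i=4, bit16=1)
  nb .####: next=#  (t=0,i=14, bit15=1)
  nb .###.: next=.  (t=3,i=13, bit14=0)
  nb .##.#: next=#  (t=2,i=9, bit13=1)
  nb .##..: next=.  (t=0,i=2, bit12=0)
  nb .#.##: next=.  (t=0,i=12, bit11=0)
  nb .#.#.: next=.  (t=0,i=8, bit10=0)
  nb .#..#: next=#  (t=1,i=12, bit9=1)
  nb .#...: next=#  (t=1,i=20, bit8=1)
  nb ..###: next=#  (t=2,i=20, bit7=1)
  nb ..##.: next=#  (t=0,i=1, bit6=1)
  nb ..#.#: next=#  (t=0,i=7, bit5=1)
  nb ..#..: next=.  (t=1,i=19, bit4=0)
  nb ...##: next=.  (t=2,i=7, bit3=0)
  nb ...#.: next=#  (t=0,i=6, bit2=1)
  nb ....#: next=#  (t=0,i=5, bit1=1)
  nb .....: next=#  (t=3,i=17, bit0=1)
  bits 00010101001100111010001111100111 = 355705831

355705831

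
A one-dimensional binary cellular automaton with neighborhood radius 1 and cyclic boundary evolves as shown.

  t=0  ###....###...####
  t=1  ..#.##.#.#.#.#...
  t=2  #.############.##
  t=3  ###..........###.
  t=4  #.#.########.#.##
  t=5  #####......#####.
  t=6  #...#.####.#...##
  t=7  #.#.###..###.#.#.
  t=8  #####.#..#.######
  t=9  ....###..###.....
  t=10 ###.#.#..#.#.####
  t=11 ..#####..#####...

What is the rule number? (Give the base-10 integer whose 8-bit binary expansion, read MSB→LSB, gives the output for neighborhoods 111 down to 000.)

109

  [7] ### => .  t=0,i=0
  [6] ##. => #  t=0,i=2
  [5] #.# => #  t=1,i=3
  [4] #.. => .  t=0,i=3
  [3] .## => #  t=0,i=7
  [2] .#. => #  t=1,i=2
  [1] ..# => .  t=0,i=6
  [0] ... => #  t=0,i=4
  bits 01101101 = 109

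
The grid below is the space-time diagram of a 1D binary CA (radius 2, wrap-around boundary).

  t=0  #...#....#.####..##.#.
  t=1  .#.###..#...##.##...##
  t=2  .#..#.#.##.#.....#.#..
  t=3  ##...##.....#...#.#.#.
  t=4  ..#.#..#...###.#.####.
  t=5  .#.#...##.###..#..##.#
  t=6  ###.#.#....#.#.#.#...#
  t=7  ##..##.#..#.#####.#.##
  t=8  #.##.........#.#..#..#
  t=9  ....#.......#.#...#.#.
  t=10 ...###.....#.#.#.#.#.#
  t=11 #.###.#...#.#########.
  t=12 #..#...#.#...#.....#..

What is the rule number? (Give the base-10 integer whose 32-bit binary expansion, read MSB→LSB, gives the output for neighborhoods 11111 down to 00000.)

1126745500

  [31] ##### => .  t=7,i=14
  [30] ####. => #  t=0,i=13
  [29] ###.# => .  t=4,i=13
  [28] ###.. => .  t=0,i=14
  [27] ##.## => .  t=1,i=14
  [26] ##.#. => .  t=0,i=19
  [25] ##..# => #  t=0,i=15
  [24] ##... => #  t=1,i=17
  [23] #.### => .  t=0,i=11
  [22] #.##. => .  t=1,i=15
  [21] #.#.# => #  t=0,i=20
  [20] #.#.. => .  t=0,i=0
  [19] #..## => #  t=0,i=16
  [18] #..#. => .  t=1,i=7
  [17] #...# => .  t=0,i=2
  [16] #.... => .  t=0,i=6
  [15] .#### => #  t=0,i=12
  [14] .###. => #  t=1,i=4
  [13] .##.# => .  t=0,i=18
  [12] .##.. => .  t=1,i=16
  [11] .#.## => .  t=0,i=10
  [10] .#.#. => #  t=0,i=21
  [9] .#..# => .  t=2,i=2
  [8] .#... => #  t=0,i=1
  [7] ..### => #  t=4,i=11
  [6] ..##. => .  t=0,i=17
  [5] ..#.# => .  t=0,i=9
  [4] ..#.. => #  t=0,i=4
  [3] ...## => #  t=1,i=11
  [2] ...#. => #  t=0,i=3
  [1] ....# => .  t=0,i=7
  [0] ..... => .  t=2,i=14
  bits 01000011001010001100010110011100 = 1126745500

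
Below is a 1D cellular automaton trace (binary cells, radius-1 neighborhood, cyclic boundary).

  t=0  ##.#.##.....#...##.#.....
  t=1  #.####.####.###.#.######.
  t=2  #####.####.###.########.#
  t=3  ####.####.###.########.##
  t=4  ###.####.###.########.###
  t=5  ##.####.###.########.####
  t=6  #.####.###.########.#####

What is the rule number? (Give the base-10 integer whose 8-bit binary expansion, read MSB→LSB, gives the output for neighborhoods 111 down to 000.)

  ###|#  b7=1 t=1,i=3
  ##.|.  b6=0 t=0,i=1
  #.#|#  b5=1 t=0,i=2
  #..|#  b4=1 t=0,i=7
  .##|#  b3=1 t=0,i=0
  .#.|#  b2=1 t=0,i=3
  ..#|.  b1=0 t=0,i=11
  ...|#  b0=1 t=0,i=8
  bits 10111101 = 189

189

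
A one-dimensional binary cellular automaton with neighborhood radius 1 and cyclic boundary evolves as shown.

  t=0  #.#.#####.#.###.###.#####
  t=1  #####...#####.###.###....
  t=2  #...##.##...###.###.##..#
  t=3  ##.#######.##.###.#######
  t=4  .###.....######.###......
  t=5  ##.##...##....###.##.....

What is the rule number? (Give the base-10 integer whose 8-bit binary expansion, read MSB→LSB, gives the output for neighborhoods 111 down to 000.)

126

  ### -> .   bit 7 = 0  t=0,i=5
  ##. -> #   bit 6 = 1  t=0,i=0
  #.# -> #   bit 5 = 1  t=0,i=1
  #.. -> #   bit 4 = 1  t=1,i=5
  .## -> #   bit 3 = 1  t=0,i=4
  .#. -> #   bit 2 = 1  t=0,i=2
  ..# -> #   bit 1 = 1  t=1,i=7
  ... -> .   bit 0 = 0  t=1,i=6
  bits 01111110 = 126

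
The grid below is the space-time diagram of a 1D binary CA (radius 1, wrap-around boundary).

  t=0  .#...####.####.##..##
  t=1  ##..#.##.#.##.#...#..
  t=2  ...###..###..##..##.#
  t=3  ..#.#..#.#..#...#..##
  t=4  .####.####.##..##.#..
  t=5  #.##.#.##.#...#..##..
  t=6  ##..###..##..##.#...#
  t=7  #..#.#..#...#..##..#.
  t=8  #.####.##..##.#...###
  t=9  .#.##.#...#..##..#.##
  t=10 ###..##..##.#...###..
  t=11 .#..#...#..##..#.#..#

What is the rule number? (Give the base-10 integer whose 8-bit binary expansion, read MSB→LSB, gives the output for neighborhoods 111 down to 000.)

166

  ### -> #   bit 7 = 1  t=0,i=6
  ##. -> .   bit 6 = 0  t=0,i=8
  #.# -> #   bit 5 = 1  t=0,i=0
  #.. -> .   bit 4 = 0  t=0,i=2
  .## -> .   bit 3 = 0  t=0,i=5
  .#. -> #   bit 2 = 1  t=0,i=1
  ..# -> #   bit 1 = 1  t=0,i=4
  ... -> .   bit 0 = 0  t=0,i=3
  bits 10100110 = 166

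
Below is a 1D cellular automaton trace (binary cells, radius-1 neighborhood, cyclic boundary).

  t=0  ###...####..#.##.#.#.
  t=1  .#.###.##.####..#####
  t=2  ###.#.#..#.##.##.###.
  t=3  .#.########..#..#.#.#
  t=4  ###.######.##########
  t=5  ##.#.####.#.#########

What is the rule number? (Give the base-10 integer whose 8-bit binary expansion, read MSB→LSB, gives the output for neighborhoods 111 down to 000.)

  ### -> #   bit 7 = 1  t=0,i=1
  ##. -> .   bit 6 = 0  t=0,i=2
  #.# -> #   bit 5 = 1  t=0,i=13
  #.. -> #   bit 4 = 1  t=0,i=3
  .## -> .   bit 3 = 0  t=0,i=0
  .#. -> #   bit 2 = 1  t=0,i=12
  ..# -> #   bit 1 = 1  t=0,i=5
  ... -> #   bit 0 = 1  t=0,i=4
  bits 10110111 = 183

183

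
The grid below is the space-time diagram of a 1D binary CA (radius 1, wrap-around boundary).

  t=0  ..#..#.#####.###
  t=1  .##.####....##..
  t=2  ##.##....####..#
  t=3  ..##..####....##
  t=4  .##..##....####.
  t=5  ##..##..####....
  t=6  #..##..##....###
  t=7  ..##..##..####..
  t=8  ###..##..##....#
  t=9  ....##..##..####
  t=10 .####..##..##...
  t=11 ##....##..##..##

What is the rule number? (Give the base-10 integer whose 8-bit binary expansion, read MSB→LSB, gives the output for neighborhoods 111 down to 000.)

  ###|.  b7=0 t=0,i=8
  ##.|.  b6=0 t=0,i=11
  #.#|#  b5=1 t=0,i=6
  #..|.  b4=0 t=0,i=0
  .##|#  b3=1 t=0,i=7
  .#.|#  b2=1 t=0,i=2
  ..#|#  b1=1 t=0,i=1
  ...|#  b0=1 t=1,i=9
  bits 00101111 = 47

47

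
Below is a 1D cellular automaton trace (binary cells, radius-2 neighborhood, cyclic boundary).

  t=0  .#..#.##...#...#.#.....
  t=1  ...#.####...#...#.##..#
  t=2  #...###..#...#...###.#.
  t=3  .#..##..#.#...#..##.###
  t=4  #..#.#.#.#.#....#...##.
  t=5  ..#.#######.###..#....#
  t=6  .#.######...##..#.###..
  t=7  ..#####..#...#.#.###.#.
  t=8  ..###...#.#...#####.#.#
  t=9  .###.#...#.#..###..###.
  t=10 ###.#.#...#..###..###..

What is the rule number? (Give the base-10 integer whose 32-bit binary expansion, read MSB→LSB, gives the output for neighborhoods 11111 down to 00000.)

  [31] ##### => #  t=5,i=6
  [30] ####. => .  t=1,i=7
  [29] ###.# => .  t=2,i=19
  [28] ###.. => .  t=1,i=8
  [27] ##.## => .  t=3,i=19
  [26] ##.#. => #  t=2,i=20
  [25] ##..# => .  t=1,i=20
  [24] ##... => #  t=0,i=8
  [23] #.### => #  t=1,i=5
  [22] #.##. => #  t=0,i=6
  [21] #.#.# => #  t=2,i=21
  [20] #.#.. => .  t=0,i=17
  [19] #..## => #  t=3,i=3
  [18] #..#. => #  t=0,i=3
  [17] #...# => .  t=0,i=9
  [16] #.... => #  t=0,i=19
  [15] .#### => #  t=1,i=6
  [14] .###. => #  t=2,i=5
  [13] .##.# => .  t=3,i=18
  [12] .##.. => #  t=0,i=7
  [11] .#.## => #  t=0,i=5
  [10] .#.#. => #  t=0,i=16
  [9] .#..# => .  t=0,i=2
  [8] .#... => #  t=0,i=12
  [7] ..### => #  t=2,i=4
  [6] ..##. => .  t=3,i=4
  [5] ..#.# => .  t=0,i=4
  [4] ..#.. => .  t=0,i=1
  [3] ...## => .  t=2,i=3
  [2] ...#. => .  t=0,i=0
  [1] ....# => #  t=0,i=22
  [0] ..... => .  t=0,i=20
  bits 10000101111011011101110110000010 = 2246958466

2246958466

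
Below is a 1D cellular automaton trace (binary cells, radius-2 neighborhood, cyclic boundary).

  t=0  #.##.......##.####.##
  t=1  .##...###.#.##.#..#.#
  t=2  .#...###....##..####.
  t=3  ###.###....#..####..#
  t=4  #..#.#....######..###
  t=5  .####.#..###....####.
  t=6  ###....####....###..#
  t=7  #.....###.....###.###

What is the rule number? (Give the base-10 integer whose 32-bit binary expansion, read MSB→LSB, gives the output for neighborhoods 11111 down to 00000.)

  [31] ##### => .  t=4,i=12
  [30] ####. => .  t=0,i=16
  [29] ###.# => .  t=0,i=0
  [28] ###.. => .  t=2,i=7
  [27] ##.## => #  t=0,i=1
  [26] ##.#. => .  t=1,i=9
  [25] ##..# => #  t=2,i=14
  [24] ##... => .  t=0,i=4
  [23] #.### => .  t=0,i=14
  [22] #.##. => #  t=0,i=2
  [21] #.#.# => .  t=1,i=10
  [20] #.#.. => .  t=1,i=15
  [19] #..## => #  t=2,i=15
  [18] #..#. => #  t=1,i=17
  [17] #...# => .  t=1,i=4
  [16] #.... => .  t=0,i=5
  [15] .#### => #  t=0,i=15
  [14] .###. => #  t=0,i=20
  [13] .##.# => #  t=0,i=12
  [12] .##.. => .  t=0,i=3
  [11] .#.## => .  t=1,i=0
  [10] .#.#. => #  t=1,i=19
  [9] .#..# => #  t=1,i=16
  [8] .#... => #  t=2,i=2
  [7] ..### => #  t=1,i=6
  [6] ..##. => .  t=0,i=11
  [5] ..#.# => #  t=1,i=18
  [4] ..#.. => #  t=2,i=1
  [3] ...## => #  t=0,i=10
  [2] ...#. => #  t=3,i=10
  [1] ....# => .  t=0,i=9
  [0] ..... => #  t=0,i=6
  bits 00001010010011001110011110111101 = 172812221

172812221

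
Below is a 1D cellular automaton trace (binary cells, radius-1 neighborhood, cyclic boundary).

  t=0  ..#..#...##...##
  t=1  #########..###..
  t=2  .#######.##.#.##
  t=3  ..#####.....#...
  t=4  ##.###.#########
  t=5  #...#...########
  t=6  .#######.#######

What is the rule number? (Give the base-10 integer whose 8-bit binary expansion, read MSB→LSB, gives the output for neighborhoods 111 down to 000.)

  nb ###: next=#  (t=1,i=1, bit7=1)
  nb ##.: next=.  (t=0,i=10, bit6=0)
  nb #.#: next=.  (t=2,i=0, bit5=0)
  nb #..: next=#  (t=0,i=0, bit4=1)
  nb .##: next=.  (t=0,i=9, bit3=0)
  nb .#.: next=#  (t=0,i=2, bit2=1)
  nb ..#: next=#  (t=0,i=1, bit1=1)
  nb ...: next=#  (t=0,i=7, bit0=1)
  bits 10010111 = 151

151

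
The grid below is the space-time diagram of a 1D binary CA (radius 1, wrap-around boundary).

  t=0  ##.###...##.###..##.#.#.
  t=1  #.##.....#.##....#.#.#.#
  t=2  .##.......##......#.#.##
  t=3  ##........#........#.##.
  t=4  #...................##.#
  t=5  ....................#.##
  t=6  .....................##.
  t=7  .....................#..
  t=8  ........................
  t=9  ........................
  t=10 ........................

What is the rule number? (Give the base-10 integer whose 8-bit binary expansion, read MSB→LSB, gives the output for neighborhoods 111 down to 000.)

  nb ###: next=.  (t=0,i=4, bit7=0)
  nb ##.: next=.  (t=0,i=1, bit6=0)
  nb #.#: next=#  (t=0,i=2, bit5=1)
  nb #..: next=.  (t=0,i=6, bit4=0)
  nb .##: next=#  (t=0,i=0, bit3=1)
  nb .#.: next=.  (t=0,i=20, bit2=0)
  nb ..#: next=.  (t=0,i=8, bit1=0)
  nb ...: next=.  (t=0,i=7, bit0=0)
  bits 00101000 = 40

40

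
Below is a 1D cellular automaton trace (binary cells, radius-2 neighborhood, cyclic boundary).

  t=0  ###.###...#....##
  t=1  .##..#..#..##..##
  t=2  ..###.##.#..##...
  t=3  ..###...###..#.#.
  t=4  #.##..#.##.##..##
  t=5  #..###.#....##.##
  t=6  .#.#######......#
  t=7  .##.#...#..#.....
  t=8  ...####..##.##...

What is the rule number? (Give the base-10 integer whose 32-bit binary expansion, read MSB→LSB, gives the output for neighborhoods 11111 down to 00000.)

  [31] ##### => .  t=0,i=0
  [30] ####. => #  t=0,i=1
  [29] ###.# => #  t=0,i=2
  [28] ###.. => .  t=0,i=6
  [27] ##.## => .  t=0,i=3
  [26] ##.#. => #  t=2,i=8
  [25] ##..# => #  t=1,i=3
  [24] ##... => .  t=0,i=7
  [23] #.### => .  t=0,i=4
  [22] #.##. => .  t=1,i=1
  [21] #.#.# => #  t=6,i=1
  [20] #.#.. => #  t=2,i=9
  [19] #..## => .  t=1,i=10
  [18] #..#. => #  t=1,i=4
  [17] #...# => #  t=0,i=8
  [16] #.... => #  t=0,i=12
  [15] .#### => #  t=0,i=16
  [14] .###. => #  t=0,i=5
  [13] .##.# => .  t=1,i=16
  [12] .##.. => #  t=1,i=2
  [11] .#.## => #  t=4,i=7
  [10] .#.#. => .  t=3,i=14
  [9] .#..# => #  t=1,i=6
  [8] .#... => #  t=0,i=11
  [7] ..### => #  t=0,i=15
  [6] ..##. => .  t=1,i=11
  [5] ..#.# => .  t=3,i=13
  [4] ..#.. => .  t=0,i=10
  [3] ...## => .  t=0,i=14
  [2] ...#. => .  t=0,i=9
  [1] ....# => .  t=0,i=13
  [0] ..... => .  t=2,i=16
  bits 01100110001101111101101110000000 = 1714936704

1714936704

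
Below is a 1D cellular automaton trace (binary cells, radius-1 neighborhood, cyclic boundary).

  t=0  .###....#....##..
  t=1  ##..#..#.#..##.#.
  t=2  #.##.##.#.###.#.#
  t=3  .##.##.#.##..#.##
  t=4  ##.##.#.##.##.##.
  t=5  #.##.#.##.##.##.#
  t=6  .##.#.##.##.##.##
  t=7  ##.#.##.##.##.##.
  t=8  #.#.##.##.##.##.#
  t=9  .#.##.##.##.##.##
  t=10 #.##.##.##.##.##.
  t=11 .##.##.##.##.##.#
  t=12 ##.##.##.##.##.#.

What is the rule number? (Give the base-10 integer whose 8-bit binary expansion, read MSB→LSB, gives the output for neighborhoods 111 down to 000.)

58

  nb ###: next=.  (t=0,i=2, bit7=0)
  nb ##.: next=.  (t=0,i=3, bit6=0)
  nb #.#: next=#  (t=1,i=8, bit5=1)
  nb #..: next=#  (t=0,i=4, bit4=1)
  nb .##: next=#  (t=0,i=1, bit3=1)
  nb .#.: next=.  (t=0,i=8, bit2=0)
  nb ..#: next=#  (t=0,i=0, bit1=1)
  nb ...: next=.  (t=0,i=5, bit0=0)
  bits 00111010 = 58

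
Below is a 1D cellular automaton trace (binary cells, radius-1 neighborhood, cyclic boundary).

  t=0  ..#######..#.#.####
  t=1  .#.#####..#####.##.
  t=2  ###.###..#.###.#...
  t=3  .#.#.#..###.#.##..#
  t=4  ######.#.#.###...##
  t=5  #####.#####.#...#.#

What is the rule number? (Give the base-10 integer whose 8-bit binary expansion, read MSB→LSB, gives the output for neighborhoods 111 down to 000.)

  ### -> #   bit 7 = 1  t=0,i=3
  ##. -> .   bit 6 = 0  t=0,i=8
  #.# -> #   bit 5 = 1  t=0,i=12
  #.. -> .   bit 4 = 0  t=0,i=0
  .## -> .   bit 3 = 0  t=0,i=2
  .#. -> #   bit 2 = 1  t=0,i=11
  ..# -> #   bit 1 = 1  t=0,i=1
  ... -> .   bit 0 = 0  t=2,i=17
  bits 10100110 = 166

166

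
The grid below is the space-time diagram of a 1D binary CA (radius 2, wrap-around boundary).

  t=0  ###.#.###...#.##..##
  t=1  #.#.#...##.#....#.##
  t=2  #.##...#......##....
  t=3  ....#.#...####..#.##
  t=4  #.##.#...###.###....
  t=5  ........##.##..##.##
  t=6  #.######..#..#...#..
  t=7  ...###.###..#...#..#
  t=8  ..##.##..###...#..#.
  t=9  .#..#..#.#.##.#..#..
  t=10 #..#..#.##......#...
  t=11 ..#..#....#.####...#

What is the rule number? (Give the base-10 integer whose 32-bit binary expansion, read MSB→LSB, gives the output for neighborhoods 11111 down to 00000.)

3139732623

  [31] ##### => #  t=0,i=0
  [30] ####. => .  t=0,i=1
  [29] ###.# => #  t=0,i=2
  [28] ###.. => #  t=0,i=8
  [27] ##.## => #  t=4,i=12
  [26] ##.#. => .  t=0,i=3
  [25] ##..# => #  t=0,i=16
  [24] ##... => #  t=0,i=9
  [23] #.### => .  t=0,i=6
  [22] #.##. => .  t=0,i=14
  [21] #.#.# => #  t=0,i=4
  [20] #.#.. => .  t=1,i=4
  [19] #..## => .  t=0,i=17
  [18] #..#. => #  t=3,i=15
  [17] #...# => .  t=0,i=10
  [16] #.... => .  t=1,i=13
  [15] .#### => #  t=0,i=19
  [14] .###. => .  t=0,i=7
  [13] .##.# => .  t=1,i=9
  [12] .##.. => .  t=0,i=15
  [11] .#.## => .  t=0,i=5
  [10] .#.#. => #  t=1,i=3
  [9] .#..# => .  t=6,i=11
  [8] .#... => .  t=1,i=5
  [7] ..### => #  t=0,i=18
  [6] ..##. => .  t=1,i=8
  [5] ..#.# => .  t=0,i=12
  [4] ..#.. => .  t=2,i=7
  [3] ...## => #  t=1,i=7
  [2] ...#. => #  t=0,i=11
  [1] ....# => #  t=1,i=14
  [0] ..... => #  t=2,i=10
  bits 10111011001001001000010010001111 = 3139732623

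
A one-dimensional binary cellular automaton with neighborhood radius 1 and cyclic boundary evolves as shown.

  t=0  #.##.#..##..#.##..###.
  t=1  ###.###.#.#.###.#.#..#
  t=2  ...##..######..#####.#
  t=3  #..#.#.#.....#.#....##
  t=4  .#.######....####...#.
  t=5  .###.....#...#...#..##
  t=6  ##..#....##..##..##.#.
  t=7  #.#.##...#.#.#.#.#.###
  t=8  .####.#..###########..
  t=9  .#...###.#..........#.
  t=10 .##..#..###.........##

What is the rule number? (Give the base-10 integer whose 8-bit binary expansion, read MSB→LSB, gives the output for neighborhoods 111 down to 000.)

  ###|.  b7=0 t=0,i=19
  ##.|.  b6=0 t=0,i=3
  #.#|#  b5=1 t=0,i=1
  #..|#  b4=1 t=0,i=6
  .##|#  b3=1 t=0,i=2
  .#.|#  b2=1 t=0,i=0
  ..#|.  b1=0 t=0,i=7
  ...|.  b0=0 t=2,i=1
  bits 00111100 = 60

60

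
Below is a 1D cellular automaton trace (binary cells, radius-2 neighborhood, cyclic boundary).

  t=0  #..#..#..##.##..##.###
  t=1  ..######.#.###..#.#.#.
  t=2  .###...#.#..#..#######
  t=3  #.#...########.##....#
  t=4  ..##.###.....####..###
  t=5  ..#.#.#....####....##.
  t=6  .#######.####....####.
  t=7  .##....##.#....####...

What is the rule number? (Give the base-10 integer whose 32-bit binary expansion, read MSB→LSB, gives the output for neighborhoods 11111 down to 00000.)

678746110

  nb #####: next=.  (t=1,i=4, bit31=0)
  nb ####.: next=.  (t=0,i=21, bit30=0)
  nb ###.#: next=#  (t=1,i=7, bit29=1)
  nb ###..: next=.  (t=0,i=0, bit28=0)
  nb ##.##: next=#  (t=0,i=11, bit27=1)
  nb ##.#.: next=.  (t=1,i=8, bit26=0)
  nb ##..#: next=.  (t=0,i=1, bit25=0)
  nb ##...: next=.  (t=2,i=4, bit24=0)
  nb #.###: next=.  (t=0,i=19, bit23=0)
  nb #.##.: next=#  (t=0,i=12, bit22=1)
  nb #.#.#: next=#  (t=1,i=9, bit21=1)
  nb #.#..: next=#  (t=1,i=20, bit20=1)
  nb #..##: next=.  (t=0,i=8, bit19=0)
  nb #..#.: next=#  (t=0,i=2, bit18=1)
  nb #...#: next=.  (t=1,i=0, bit17=0)
  nb #....: next=.  (t=3,i=18, bit16=0)
  nb .####: next=#  (t=0,i=20, bit15=1)
  nb .###.: next=#  (t=1,i=12, bit14=1)
  nb .##.#: next=.  (t=0,i=10, bit13=0)
  nb .##..: next=#  (t=0,i=13, bit12=1)
  nb .#.##: next=.  (t=1,i=10, bit11=0)
  nb .#.#.: next=#  (t=1,i=17, bit10=1)
  nb .#..#: next=#  (t=0,i=4, bit9=1)
  nb .#...: next=#  (t=1,i=21, bit8=1)
  nb ..###: next=#  (t=1,i=2, bit7=1)
  nb ..##.: next=#  (t=0,i=9, bit6=1)
  nb ..#.#: next=#  (t=1,i=16, bit5=1)
  nb ..#..: next=#  (t=0,i=3, bit4=1)
  nb ...##: next=#  (t=1,i=1, bit3=1)
  nb ...#.: next=#  (t=2,i=6, bit2=1)
  nb ....#: next=#  (t=3,i=19, bit1=1)
  nb .....: next=.  (t=4,i=10, bit0=0)
  bits 00101000011101001101011111111110 = 678746110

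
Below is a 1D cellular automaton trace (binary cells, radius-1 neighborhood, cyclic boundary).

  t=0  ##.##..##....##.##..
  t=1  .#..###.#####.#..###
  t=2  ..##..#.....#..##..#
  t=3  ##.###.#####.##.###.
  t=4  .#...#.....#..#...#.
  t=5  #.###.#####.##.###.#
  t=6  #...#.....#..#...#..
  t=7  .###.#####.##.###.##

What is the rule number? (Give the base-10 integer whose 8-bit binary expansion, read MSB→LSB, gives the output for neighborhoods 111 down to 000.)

  nb ###: next=.  (t=1,i=5, bit7=0)
  nb ##.: next=#  (t=0,i=1, bit6=1)
  nb #.#: next=.  (t=0,i=2, bit5=0)
  nb #..: next=#  (t=0,i=5, bit4=1)
  nb .##: next=.  (t=0,i=0, bit3=0)
  nb .#.: next=.  (t=1,i=1, bit2=0)
  nb ..#: next=#  (t=0,i=6, bit1=1)
  nb ...: next=#  (t=0,i=10, bit0=1)
  bits 01010011 = 83

83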